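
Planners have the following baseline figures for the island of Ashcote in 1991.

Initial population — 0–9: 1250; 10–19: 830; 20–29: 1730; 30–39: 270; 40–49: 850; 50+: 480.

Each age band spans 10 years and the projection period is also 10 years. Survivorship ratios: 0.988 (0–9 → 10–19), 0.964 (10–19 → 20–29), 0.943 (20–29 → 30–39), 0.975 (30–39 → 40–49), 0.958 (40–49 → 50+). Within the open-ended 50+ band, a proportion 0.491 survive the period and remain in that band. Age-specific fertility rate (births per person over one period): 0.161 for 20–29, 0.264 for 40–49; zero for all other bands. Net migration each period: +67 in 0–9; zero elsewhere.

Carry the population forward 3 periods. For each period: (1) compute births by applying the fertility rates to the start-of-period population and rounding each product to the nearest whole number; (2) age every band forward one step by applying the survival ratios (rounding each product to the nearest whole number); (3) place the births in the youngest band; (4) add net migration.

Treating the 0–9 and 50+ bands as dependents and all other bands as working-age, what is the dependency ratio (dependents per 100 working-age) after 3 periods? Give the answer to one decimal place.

(Bands numbered youngest = 1 to oldest = 6.)
[period 1]
Births: 1730 × 0.161 = 279  |  850 × 0.264 = 224 → total 503
Band 2: 1250 × 0.988 = 1235
Band 3: 830 × 0.964 = 800
Band 4: 1730 × 0.943 = 1631
Band 5: 270 × 0.975 = 263
Band 6: 850 × 0.958 + 480 × 0.491 = 814 + 236 = 1050
Net migration: Band 1 + 67 → 570
→ [570, 1235, 800, 1631, 263, 1050]
[period 2]
Births: 800 × 0.161 = 129  |  263 × 0.264 = 69 → total 198
Band 2: 570 × 0.988 = 563
Band 3: 1235 × 0.964 = 1191
Band 4: 800 × 0.943 = 754
Band 5: 1631 × 0.975 = 1590
Band 6: 263 × 0.958 + 1050 × 0.491 = 252 + 516 = 768
Net migration: Band 1 + 67 → 265
→ [265, 563, 1191, 754, 1590, 768]
[period 3]
Births: 1191 × 0.161 = 192  |  1590 × 0.264 = 420 → total 612
Band 2: 265 × 0.988 = 262
Band 3: 563 × 0.964 = 543
Band 4: 1191 × 0.943 = 1123
Band 5: 754 × 0.975 = 735
Band 6: 1590 × 0.958 + 768 × 0.491 = 1523 + 377 = 1900
Net migration: Band 1 + 67 → 679
→ [679, 262, 543, 1123, 735, 1900]
Dependents (band 0–9 + band 50+) = 679 + 1900 = 2579; working-age = 2663; ratio = 2579/2663 × 100 = 96.8

96.8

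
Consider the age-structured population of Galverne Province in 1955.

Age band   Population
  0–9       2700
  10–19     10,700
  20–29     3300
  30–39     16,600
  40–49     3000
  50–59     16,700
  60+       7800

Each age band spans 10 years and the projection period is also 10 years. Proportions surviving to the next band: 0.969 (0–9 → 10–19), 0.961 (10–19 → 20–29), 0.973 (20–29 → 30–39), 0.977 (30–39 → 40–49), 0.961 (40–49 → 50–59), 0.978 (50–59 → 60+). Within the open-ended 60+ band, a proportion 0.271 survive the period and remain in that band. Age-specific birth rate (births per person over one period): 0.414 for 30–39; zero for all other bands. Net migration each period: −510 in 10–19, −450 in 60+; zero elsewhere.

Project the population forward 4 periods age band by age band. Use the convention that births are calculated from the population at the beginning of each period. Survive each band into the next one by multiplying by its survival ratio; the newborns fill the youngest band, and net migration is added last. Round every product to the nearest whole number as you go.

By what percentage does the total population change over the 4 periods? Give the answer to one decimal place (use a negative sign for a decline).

Numbering the groups 1..7 from youngest to oldest:
[period 1]
Births: 16600 × 0.414 = 6872
Group 2: 2700 × 0.969 = 2616
Group 3: 10700 × 0.961 = 10283
Group 4: 3300 × 0.973 = 3211
Group 5: 16600 × 0.977 = 16218
Group 6: 3000 × 0.961 = 2883
Group 7: 16700 × 0.978 + 7800 × 0.271 = 16333 + 2114 = 18447
Net migration: Group 2 − 510 → 2106; Group 7 − 450 → 17997
Giving 6872 / 2106 / 10283 / 3211 / 16218 / 2883 / 17997.
[period 2]
Births: 3211 × 0.414 = 1329
Group 2: 6872 × 0.969 = 6659
Group 3: 2106 × 0.961 = 2024
Group 4: 10283 × 0.973 = 10005
Group 5: 3211 × 0.977 = 3137
Group 6: 16218 × 0.961 = 15585
Group 7: 2883 × 0.978 + 17997 × 0.271 = 2820 + 4877 = 7697
Net migration: Group 2 − 510 → 6149; Group 7 − 450 → 7247
Giving 1329 / 6149 / 2024 / 10005 / 3137 / 15585 / 7247.
[period 3]
Births: 10005 × 0.414 = 4142
Group 2: 1329 × 0.969 = 1288
Group 3: 6149 × 0.961 = 5909
Group 4: 2024 × 0.973 = 1969
Group 5: 10005 × 0.977 = 9775
Group 6: 3137 × 0.961 = 3015
Group 7: 15585 × 0.978 + 7247 × 0.271 = 15242 + 1964 = 17206
Net migration: Group 2 − 510 → 778; Group 7 − 450 → 16756
Giving 4142 / 778 / 5909 / 1969 / 9775 / 3015 / 16756.
[period 4]
Births: 1969 × 0.414 = 815
Group 2: 4142 × 0.969 = 4014
Group 3: 778 × 0.961 = 748
Group 4: 5909 × 0.973 = 5749
Group 5: 1969 × 0.977 = 1924
Group 6: 9775 × 0.961 = 9394
Group 7: 3015 × 0.978 + 16756 × 0.271 = 2949 + 4541 = 7490
Net migration: Group 2 − 510 → 3504; Group 7 − 450 → 7040
Giving 815 / 3504 / 748 / 5749 / 1924 / 9394 / 7040.
Total: 60800 → 29174; change = -31626; percentage change = -52.0%

-52.0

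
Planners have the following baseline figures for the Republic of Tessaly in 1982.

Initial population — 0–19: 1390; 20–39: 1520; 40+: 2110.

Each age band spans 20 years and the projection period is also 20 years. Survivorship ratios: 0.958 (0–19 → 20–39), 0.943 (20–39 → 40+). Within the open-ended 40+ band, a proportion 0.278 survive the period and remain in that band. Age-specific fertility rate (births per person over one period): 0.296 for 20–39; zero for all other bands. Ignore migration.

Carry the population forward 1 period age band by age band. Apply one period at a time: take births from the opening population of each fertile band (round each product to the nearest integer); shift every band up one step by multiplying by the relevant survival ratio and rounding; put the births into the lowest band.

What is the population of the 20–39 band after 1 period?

Numbering the groups 1..3 from youngest to oldest:
Period 1:
Births: 1520 * 0.296 = 450
Group 2: 1390 * 0.958 = 1332
Group 3: 1520 * 0.943 + 2110 * 0.278 = 1433 + 587 = 2020
Giving 450 / 1332 / 2020.

1332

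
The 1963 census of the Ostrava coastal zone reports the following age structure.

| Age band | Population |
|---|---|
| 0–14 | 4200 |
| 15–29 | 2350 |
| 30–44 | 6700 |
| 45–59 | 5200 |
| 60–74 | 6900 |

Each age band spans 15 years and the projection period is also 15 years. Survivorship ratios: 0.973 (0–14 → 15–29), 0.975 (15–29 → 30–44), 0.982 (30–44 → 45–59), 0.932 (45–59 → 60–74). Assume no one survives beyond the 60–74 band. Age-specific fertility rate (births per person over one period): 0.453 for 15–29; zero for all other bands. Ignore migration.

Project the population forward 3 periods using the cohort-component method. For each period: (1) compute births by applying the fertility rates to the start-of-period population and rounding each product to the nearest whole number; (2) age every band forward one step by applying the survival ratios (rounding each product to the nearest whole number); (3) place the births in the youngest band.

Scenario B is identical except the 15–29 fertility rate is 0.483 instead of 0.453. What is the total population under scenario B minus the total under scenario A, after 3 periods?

After projecting period 1:
Births: 2350 × 0.453 = 1065
15–29: 4200 × 0.973 = 4087
30–44: 2350 × 0.975 = 2291
45–59: 6700 × 0.982 = 6579
60–74: 5200 × 0.932 = 4846
Population now: 0–14=1065, 15–29=4087, 30–44=2291, 45–59=6579, 60–74=4846
After projecting period 2:
Births: 4087 × 0.453 = 1851
15–29: 1065 × 0.973 = 1036
30–44: 4087 × 0.975 = 3985
45–59: 2291 × 0.982 = 2250
60–74: 6579 × 0.932 = 6132
Population now: 0–14=1851, 15–29=1036, 30–44=3985, 45–59=2250, 60–74=6132
After projecting period 3:
Births: 1036 × 0.453 = 469
15–29: 1851 × 0.973 = 1801
30–44: 1036 × 0.975 = 1010
45–59: 3985 × 0.982 = 3913
60–74: 2250 × 0.932 = 2097
Population now: 0–14=469, 15–29=1801, 30–44=1010, 45–59=3913, 60–74=2097
Scenario A total after 3 periods: 9290
Scenario B projection —
After projecting period 1:
Births: 2350 × 0.483 = 1135
15–29: 4200 × 0.973 = 4087
30–44: 2350 × 0.975 = 2291
45–59: 6700 × 0.982 = 6579
60–74: 5200 × 0.932 = 4846
Population now: 0–14=1135, 15–29=4087, 30–44=2291, 45–59=6579, 60–74=4846
After projecting period 2:
Births: 4087 × 0.483 = 1974
15–29: 1135 × 0.973 = 1104
30–44: 4087 × 0.975 = 3985
45–59: 2291 × 0.982 = 2250
60–74: 6579 × 0.932 = 6132
Population now: 0–14=1974, 15–29=1104, 30–44=3985, 45–59=2250, 60–74=6132
After projecting period 3:
Births: 1104 × 0.483 = 533
15–29: 1974 × 0.973 = 1921
30–44: 1104 × 0.975 = 1076
45–59: 3985 × 0.982 = 3913
60–74: 2250 × 0.932 = 2097
Population now: 0–14=533, 15–29=1921, 30–44=1076, 45–59=3913, 60–74=2097
Scenario B total after 3 periods: 9540
Difference B − A = 9540 − 9290 = 250

250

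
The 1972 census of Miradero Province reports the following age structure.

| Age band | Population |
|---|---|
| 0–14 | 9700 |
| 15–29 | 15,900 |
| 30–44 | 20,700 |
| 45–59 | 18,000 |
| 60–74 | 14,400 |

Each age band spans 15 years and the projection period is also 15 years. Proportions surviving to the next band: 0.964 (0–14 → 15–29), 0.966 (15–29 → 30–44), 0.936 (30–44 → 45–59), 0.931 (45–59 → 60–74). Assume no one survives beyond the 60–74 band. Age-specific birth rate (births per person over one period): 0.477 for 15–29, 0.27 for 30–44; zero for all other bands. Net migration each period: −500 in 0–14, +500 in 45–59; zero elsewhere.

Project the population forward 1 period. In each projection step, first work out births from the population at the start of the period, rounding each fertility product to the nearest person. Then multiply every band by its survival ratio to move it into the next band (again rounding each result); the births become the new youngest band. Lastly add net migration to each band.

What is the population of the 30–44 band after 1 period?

15359

After projecting period 1:
Births: 15900 × 0.477 = 7584  |  20700 × 0.27 = 5589 ⇒ total 13173
15–29: 9700 × 0.964 = 9351
30–44: 15900 × 0.966 = 15359
45–59: 20700 × 0.936 = 19375
60–74: 18000 × 0.931 = 16758
Net migration: 0–14 − 500 → 12673; 45–59 + 500 → 19875
Giving 12673 / 9351 / 15359 / 19875 / 16758.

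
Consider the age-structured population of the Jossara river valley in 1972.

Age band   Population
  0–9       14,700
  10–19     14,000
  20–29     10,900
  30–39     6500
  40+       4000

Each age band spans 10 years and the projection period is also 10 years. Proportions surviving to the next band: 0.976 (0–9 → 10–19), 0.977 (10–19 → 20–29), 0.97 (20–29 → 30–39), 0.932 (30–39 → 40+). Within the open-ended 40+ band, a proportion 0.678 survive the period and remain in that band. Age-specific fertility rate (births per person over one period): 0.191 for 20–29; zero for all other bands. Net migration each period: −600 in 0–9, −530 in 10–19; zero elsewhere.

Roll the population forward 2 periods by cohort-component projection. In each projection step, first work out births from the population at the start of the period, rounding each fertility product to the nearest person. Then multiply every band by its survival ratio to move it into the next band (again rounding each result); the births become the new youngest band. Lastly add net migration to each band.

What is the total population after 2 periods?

[period 1]
Births: 10900 * 0.191 = 2082
10–19: 14700 * 0.976 = 14347
20–29: 14000 * 0.977 = 13678
30–39: 10900 * 0.97 = 10573
40+: 6500 * 0.932 + 4000 * 0.678 = 6058 + 2712 = 8770
Net migration: 0–9 − 600 → 1482; 10–19 − 530 → 13817
Giving 1482 / 13817 / 13678 / 10573 / 8770.
[period 2]
Births: 13678 * 0.191 = 2612
10–19: 1482 * 0.976 = 1446
20–29: 13817 * 0.977 = 13499
30–39: 13678 * 0.97 = 13268
40+: 10573 * 0.932 + 8770 * 0.678 = 9854 + 5946 = 15800
Net migration: 0–9 − 600 → 2012; 10–19 − 530 → 916
Giving 2012 / 916 / 13499 / 13268 / 15800.
Total after period 2: 2012 + 916 + 13499 + 13268 + 15800 = 45495

45495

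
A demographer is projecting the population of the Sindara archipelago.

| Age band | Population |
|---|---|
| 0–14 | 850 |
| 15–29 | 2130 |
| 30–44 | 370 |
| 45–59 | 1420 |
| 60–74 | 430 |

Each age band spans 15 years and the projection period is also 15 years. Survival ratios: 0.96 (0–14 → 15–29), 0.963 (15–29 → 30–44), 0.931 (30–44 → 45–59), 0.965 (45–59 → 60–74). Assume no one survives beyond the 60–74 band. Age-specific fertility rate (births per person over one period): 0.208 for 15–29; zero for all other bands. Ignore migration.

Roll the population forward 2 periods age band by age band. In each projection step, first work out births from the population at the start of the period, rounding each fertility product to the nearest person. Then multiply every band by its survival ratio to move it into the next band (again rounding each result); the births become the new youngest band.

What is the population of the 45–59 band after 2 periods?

After projecting period 1:
Births: 2130 × 0.208 = 443
15–29: 850 × 0.96 = 816
30–44: 2130 × 0.963 = 2051
45–59: 370 × 0.931 = 344
60–74: 1420 × 0.965 = 1370
Giving 443 / 816 / 2051 / 344 / 1370.
After projecting period 2:
Births: 816 × 0.208 = 170
15–29: 443 × 0.96 = 425
30–44: 816 × 0.963 = 786
45–59: 2051 × 0.931 = 1909
60–74: 344 × 0.965 = 332
Giving 170 / 425 / 786 / 1909 / 332.

1909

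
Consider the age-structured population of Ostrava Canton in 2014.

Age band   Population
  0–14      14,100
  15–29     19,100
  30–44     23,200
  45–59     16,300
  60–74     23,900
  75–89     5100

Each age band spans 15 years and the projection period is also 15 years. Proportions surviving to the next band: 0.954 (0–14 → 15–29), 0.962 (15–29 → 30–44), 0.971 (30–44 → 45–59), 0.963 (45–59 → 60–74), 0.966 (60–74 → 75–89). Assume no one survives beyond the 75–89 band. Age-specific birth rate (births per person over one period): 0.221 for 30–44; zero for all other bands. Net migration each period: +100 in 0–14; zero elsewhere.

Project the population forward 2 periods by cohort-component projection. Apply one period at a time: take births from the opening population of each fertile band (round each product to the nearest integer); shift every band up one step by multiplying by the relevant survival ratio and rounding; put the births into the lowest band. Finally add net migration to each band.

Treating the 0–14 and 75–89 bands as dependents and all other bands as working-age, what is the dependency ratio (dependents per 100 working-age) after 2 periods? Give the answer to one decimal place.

33.6

(Groups numbered youngest = 1 to oldest = 6.)
Period 1.
Births: 23200 * 0.221 = 5127
Group 2: 14100 * 0.954 = 13451
Group 3: 19100 * 0.962 = 18374
Group 4: 23200 * 0.971 = 22527
Group 5: 16300 * 0.963 = 15697
Group 6: 23900 * 0.966 = 23087
Net migration: Group 1 + 100 → 5227
Giving 5227 / 13451 / 18374 / 22527 / 15697 / 23087.
Period 2.
Births: 18374 * 0.221 = 4061
Group 2: 5227 * 0.954 = 4987
Group 3: 13451 * 0.962 = 12940
Group 4: 18374 * 0.971 = 17841
Group 5: 22527 * 0.963 = 21694
Group 6: 15697 * 0.966 = 15163
Net migration: Group 1 + 100 → 4161
Giving 4161 / 4987 / 12940 / 17841 / 21694 / 15163.
Dependents (band 0–14 + band 75–89) = 4161 + 15163 = 19324; working-age = 57462; ratio = 19324/57462 × 100 = 33.6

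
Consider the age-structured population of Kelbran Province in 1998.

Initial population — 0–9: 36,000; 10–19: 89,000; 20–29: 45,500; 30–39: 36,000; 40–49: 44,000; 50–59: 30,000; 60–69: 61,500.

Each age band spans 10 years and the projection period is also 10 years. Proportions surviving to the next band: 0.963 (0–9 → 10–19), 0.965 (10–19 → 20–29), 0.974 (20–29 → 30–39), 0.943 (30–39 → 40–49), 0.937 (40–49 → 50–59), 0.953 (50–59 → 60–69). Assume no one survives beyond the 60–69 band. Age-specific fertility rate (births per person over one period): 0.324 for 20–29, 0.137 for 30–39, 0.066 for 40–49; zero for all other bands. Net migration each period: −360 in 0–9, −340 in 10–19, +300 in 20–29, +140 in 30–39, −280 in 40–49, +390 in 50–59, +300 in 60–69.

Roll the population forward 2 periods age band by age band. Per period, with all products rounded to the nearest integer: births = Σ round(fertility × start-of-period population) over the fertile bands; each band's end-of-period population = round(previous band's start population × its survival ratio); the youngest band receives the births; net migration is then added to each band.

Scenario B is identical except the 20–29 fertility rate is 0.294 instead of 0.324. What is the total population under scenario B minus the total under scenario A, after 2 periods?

(Bands numbered youngest = 1 to oldest = 7.)
After projecting period 1:
Births: 45500 × 0.324 = 14742, 36000 × 0.137 = 4932, 44000 × 0.066 = 2904 → 22578
Band 2: 36000 × 0.963 = 34668
Band 3: 89000 × 0.965 = 85885
Band 4: 45500 × 0.974 = 44317
Band 5: 36000 × 0.943 = 33948
Band 6: 44000 × 0.937 = 41228
Band 7: 30000 × 0.953 = 28590
Net migration: Band 1 − 360 → 22218; Band 2 − 340 → 34328; Band 3 + 300 → 86185; Band 4 + 140 → 44457; Band 5 − 280 → 33668; Band 6 + 390 → 41618; Band 7 + 300 → 28890
Giving 22218 / 34328 / 86185 / 44457 / 33668 / 41618 / 28890.
After projecting period 2:
Births: 86185 × 0.324 = 27924, 44457 × 0.137 = 6091, 33668 × 0.066 = 2222 → 36237
Band 2: 22218 × 0.963 = 21396
Band 3: 34328 × 0.965 = 33127
Band 4: 86185 × 0.974 = 83944
Band 5: 44457 × 0.943 = 41923
Band 6: 33668 × 0.937 = 31547
Band 7: 41618 × 0.953 = 39662
Net migration: Band 1 − 360 → 35877; Band 2 − 340 → 21056; Band 3 + 300 → 33427; Band 4 + 140 → 84084; Band 5 − 280 → 41643; Band 6 + 390 → 31937; Band 7 + 300 → 39962
Giving 35877 / 21056 / 33427 / 84084 / 41643 / 31937 / 39962.
Scenario A total after 2 periods: 287986
Scenario B projection —
After projecting period 1:
Births: 45500 × 0.294 = 13377, 36000 × 0.137 = 4932, 44000 × 0.066 = 2904 → 21213
Band 2: 36000 × 0.963 = 34668
Band 3: 89000 × 0.965 = 85885
Band 4: 45500 × 0.974 = 44317
Band 5: 36000 × 0.943 = 33948
Band 6: 44000 × 0.937 = 41228
Band 7: 30000 × 0.953 = 28590
Net migration: Band 1 − 360 → 20853; Band 2 − 340 → 34328; Band 3 + 300 → 86185; Band 4 + 140 → 44457; Band 5 − 280 → 33668; Band 6 + 390 → 41618; Band 7 + 300 → 28890
Giving 20853 / 34328 / 86185 / 44457 / 33668 / 41618 / 28890.
After projecting period 2:
Births: 86185 × 0.294 = 25338, 44457 × 0.137 = 6091, 33668 × 0.066 = 2222 → 33651
Band 2: 20853 × 0.963 = 20081
Band 3: 34328 × 0.965 = 33127
Band 4: 86185 × 0.974 = 83944
Band 5: 44457 × 0.943 = 41923
Band 6: 33668 × 0.937 = 31547
Band 7: 41618 × 0.953 = 39662
Net migration: Band 1 − 360 → 33291; Band 2 − 340 → 19741; Band 3 + 300 → 33427; Band 4 + 140 → 84084; Band 5 − 280 → 41643; Band 6 + 390 → 31937; Band 7 + 300 → 39962
Giving 33291 / 19741 / 33427 / 84084 / 41643 / 31937 / 39962.
Scenario B total after 2 periods: 284085
Difference B − A = 284085 − 287986 = -3901

-3901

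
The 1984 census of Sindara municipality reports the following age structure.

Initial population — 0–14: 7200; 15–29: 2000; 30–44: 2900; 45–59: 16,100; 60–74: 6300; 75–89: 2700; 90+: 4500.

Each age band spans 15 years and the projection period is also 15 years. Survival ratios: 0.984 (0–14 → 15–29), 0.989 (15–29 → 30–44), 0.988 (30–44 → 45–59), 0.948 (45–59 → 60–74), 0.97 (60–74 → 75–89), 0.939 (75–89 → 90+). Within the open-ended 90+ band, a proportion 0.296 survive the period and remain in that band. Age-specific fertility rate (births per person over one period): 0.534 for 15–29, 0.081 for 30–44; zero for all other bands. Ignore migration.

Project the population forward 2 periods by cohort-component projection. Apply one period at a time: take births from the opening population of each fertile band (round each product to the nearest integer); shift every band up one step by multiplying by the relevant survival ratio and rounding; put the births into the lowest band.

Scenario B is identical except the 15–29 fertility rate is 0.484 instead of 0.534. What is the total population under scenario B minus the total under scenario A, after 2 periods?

Period 1.
Births: 2000 × 0.534 = 1068  |  2900 × 0.081 = 235 → 1303
15–29: 7200 × 0.984 = 7085
30–44: 2000 × 0.989 = 1978
45–59: 2900 × 0.988 = 2865
60–74: 16100 × 0.948 = 15263
75–89: 6300 × 0.97 = 6111
90+: 2700 × 0.939 + 4500 × 0.296 = 2535 + 1332 = 3867
End of period: [1303, 7085, 1978, 2865, 15263, 6111, 3867]
Period 2.
Births: 7085 × 0.534 = 3783  |  1978 × 0.081 = 160 → 3943
15–29: 1303 × 0.984 = 1282
30–44: 7085 × 0.989 = 7007
45–59: 1978 × 0.988 = 1954
60–74: 2865 × 0.948 = 2716
75–89: 15263 × 0.97 = 14805
90+: 6111 × 0.939 + 3867 × 0.296 = 5738 + 1145 = 6883
End of period: [3943, 1282, 7007, 1954, 2716, 14805, 6883]
Scenario A total after 2 periods: 38590
Scenario B projection —
Period 1.
Births: 2000 × 0.484 = 968  |  2900 × 0.081 = 235 → 1203
15–29: 7200 × 0.984 = 7085
30–44: 2000 × 0.989 = 1978
45–59: 2900 × 0.988 = 2865
60–74: 16100 × 0.948 = 15263
75–89: 6300 × 0.97 = 6111
90+: 2700 × 0.939 + 4500 × 0.296 = 2535 + 1332 = 3867
End of period: [1203, 7085, 1978, 2865, 15263, 6111, 3867]
Period 2.
Births: 7085 × 0.484 = 3429  |  1978 × 0.081 = 160 → 3589
15–29: 1203 × 0.984 = 1184
30–44: 7085 × 0.989 = 7007
45–59: 1978 × 0.988 = 1954
60–74: 2865 × 0.948 = 2716
75–89: 15263 × 0.97 = 14805
90+: 6111 × 0.939 + 3867 × 0.296 = 5738 + 1145 = 6883
End of period: [3589, 1184, 7007, 1954, 2716, 14805, 6883]
Scenario B total after 2 periods: 38138
Difference B − A = 38138 − 38590 = -452

-452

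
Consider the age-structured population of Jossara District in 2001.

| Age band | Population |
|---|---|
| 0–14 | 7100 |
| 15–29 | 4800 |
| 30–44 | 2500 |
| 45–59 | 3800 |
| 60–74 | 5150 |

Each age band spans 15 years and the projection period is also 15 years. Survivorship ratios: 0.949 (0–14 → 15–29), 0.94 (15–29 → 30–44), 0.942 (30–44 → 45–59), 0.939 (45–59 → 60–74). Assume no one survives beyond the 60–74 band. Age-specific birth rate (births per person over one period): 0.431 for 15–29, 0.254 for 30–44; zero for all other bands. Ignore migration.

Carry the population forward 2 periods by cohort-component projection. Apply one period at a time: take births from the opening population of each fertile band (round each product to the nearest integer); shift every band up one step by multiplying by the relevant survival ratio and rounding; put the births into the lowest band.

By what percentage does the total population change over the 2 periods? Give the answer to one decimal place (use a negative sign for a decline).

-16.9

Period 1.
Births: 4800 * 0.431 = 2069, 2500 * 0.254 = 635 → total 2704
15–29: 7100 * 0.949 = 6738
30–44: 4800 * 0.94 = 4512
45–59: 2500 * 0.942 = 2355
60–74: 3800 * 0.939 = 3568
Giving 2704 / 6738 / 4512 / 2355 / 3568.
Period 2.
Births: 6738 * 0.431 = 2904, 4512 * 0.254 = 1146 → total 4050
15–29: 2704 * 0.949 = 2566
30–44: 6738 * 0.94 = 6334
45–59: 4512 * 0.942 = 4250
60–74: 2355 * 0.939 = 2211
Giving 4050 / 2566 / 6334 / 4250 / 2211.
Total: 23350 → 19411; change = -3939; percentage change = -16.9%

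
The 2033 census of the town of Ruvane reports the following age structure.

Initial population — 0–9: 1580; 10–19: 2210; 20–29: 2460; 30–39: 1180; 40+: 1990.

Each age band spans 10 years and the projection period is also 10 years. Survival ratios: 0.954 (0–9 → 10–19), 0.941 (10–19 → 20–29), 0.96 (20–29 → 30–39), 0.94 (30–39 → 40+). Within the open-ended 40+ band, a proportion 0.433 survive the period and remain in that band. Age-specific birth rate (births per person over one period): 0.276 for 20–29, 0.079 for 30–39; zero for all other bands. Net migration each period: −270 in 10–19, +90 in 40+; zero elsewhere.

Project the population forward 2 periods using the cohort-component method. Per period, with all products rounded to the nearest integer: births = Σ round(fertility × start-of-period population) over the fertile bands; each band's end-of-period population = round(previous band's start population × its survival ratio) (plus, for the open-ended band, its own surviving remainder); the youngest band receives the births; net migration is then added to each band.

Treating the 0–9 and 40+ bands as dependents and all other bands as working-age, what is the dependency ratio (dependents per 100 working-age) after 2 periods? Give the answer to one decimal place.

109.3

[period 1]
Births: 2460 × 0.276 = 679, 1180 × 0.079 = 93 → 772
10–19: 1580 × 0.954 = 1507
20–29: 2210 × 0.941 = 2080
30–39: 2460 × 0.96 = 2362
40+: 1180 × 0.94 + 1990 × 0.433 = 1109 + 862 = 1971
Net migration: 10–19 − 270 → 1237; 40+ + 90 → 2061
End of period: [772, 1237, 2080, 2362, 2061]
[period 2]
Births: 2080 × 0.276 = 574, 2362 × 0.079 = 187 → 761
10–19: 772 × 0.954 = 736
20–29: 1237 × 0.941 = 1164
30–39: 2080 × 0.96 = 1997
40+: 2362 × 0.94 + 2061 × 0.433 = 2220 + 892 = 3112
Net migration: 10–19 − 270 → 466; 40+ + 90 → 3202
End of period: [761, 466, 1164, 1997, 3202]
Dependents (band 0–9 + band 40+) = 761 + 3202 = 3963; working-age = 3627; ratio = 3963/3627 × 100 = 109.3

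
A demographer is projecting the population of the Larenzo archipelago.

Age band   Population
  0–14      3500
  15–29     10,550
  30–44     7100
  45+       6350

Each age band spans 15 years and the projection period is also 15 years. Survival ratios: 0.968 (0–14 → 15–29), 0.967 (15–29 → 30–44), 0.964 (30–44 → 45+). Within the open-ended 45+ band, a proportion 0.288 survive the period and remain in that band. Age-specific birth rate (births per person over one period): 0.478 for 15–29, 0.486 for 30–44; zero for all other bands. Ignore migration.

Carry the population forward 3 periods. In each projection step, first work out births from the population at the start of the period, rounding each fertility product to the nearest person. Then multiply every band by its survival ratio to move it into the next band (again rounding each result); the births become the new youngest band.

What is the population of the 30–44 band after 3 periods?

7951

After projecting period 1:
Births: 10550 × 0.478 = 5043 ; 7100 × 0.486 = 3451 → total 8494
15–29: 3500 × 0.968 = 3388
30–44: 10550 × 0.967 = 10202
45+: 7100 × 0.964 + 6350 × 0.288 = 6844 + 1829 = 8673
Giving 8494 / 3388 / 10202 / 8673.
After projecting period 2:
Births: 3388 × 0.478 = 1619 ; 10202 × 0.486 = 4958 → total 6577
15–29: 8494 × 0.968 = 8222
30–44: 3388 × 0.967 = 3276
45+: 10202 × 0.964 + 8673 × 0.288 = 9835 + 2498 = 12333
Giving 6577 / 8222 / 3276 / 12333.
After projecting period 3:
Births: 8222 × 0.478 = 3930 ; 3276 × 0.486 = 1592 → total 5522
15–29: 6577 × 0.968 = 6367
30–44: 8222 × 0.967 = 7951
45+: 3276 × 0.964 + 12333 × 0.288 = 3158 + 3552 = 6710
Giving 5522 / 6367 / 7951 / 6710.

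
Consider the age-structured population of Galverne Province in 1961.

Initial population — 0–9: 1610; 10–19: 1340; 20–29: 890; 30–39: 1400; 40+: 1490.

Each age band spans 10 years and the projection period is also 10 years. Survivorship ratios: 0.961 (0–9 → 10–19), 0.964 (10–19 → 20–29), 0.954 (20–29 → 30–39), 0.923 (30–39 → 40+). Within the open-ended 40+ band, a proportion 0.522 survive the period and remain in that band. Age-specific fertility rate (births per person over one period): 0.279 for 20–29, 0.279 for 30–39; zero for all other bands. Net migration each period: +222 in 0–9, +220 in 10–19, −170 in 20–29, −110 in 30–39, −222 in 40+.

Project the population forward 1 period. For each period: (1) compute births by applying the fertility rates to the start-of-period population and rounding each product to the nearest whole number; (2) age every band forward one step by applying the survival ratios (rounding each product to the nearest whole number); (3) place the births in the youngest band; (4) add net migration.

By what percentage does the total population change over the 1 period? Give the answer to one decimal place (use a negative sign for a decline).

-5.8

Call the bands 1 to 5, youngest first.
After projecting period 1:
Births: 890 × 0.279 = 248  |  1400 × 0.279 = 391 ⇒ total 639
Band 2: 1610 × 0.961 = 1547
Band 3: 1340 × 0.964 = 1292
Band 4: 890 × 0.954 = 849
Band 5: 1400 × 0.923 + 1490 × 0.522 = 1292 + 778 = 2070
Net migration: Band 1 + 222 → 861; Band 2 + 220 → 1767; Band 3 − 170 → 1122; Band 4 − 110 → 739; Band 5 − 222 → 1848
→ [861, 1767, 1122, 739, 1848]
Total: 6730 → 6337; change = -393; percentage change = -5.8%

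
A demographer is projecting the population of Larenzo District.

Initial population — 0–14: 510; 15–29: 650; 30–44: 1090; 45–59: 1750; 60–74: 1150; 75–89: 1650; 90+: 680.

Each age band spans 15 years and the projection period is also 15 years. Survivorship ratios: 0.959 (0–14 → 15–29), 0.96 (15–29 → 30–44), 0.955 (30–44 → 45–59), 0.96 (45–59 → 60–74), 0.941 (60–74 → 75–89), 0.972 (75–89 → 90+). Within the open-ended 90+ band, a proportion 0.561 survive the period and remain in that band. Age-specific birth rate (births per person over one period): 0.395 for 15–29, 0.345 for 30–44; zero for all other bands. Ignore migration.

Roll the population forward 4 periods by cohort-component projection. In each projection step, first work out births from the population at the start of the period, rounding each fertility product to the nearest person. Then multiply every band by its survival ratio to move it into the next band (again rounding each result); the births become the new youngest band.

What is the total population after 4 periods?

5099

— Period 1 —
Births: 650 * 0.395 = 257 ; 1090 * 0.345 = 376 → total 633
15–29: 510 * 0.959 = 489
30–44: 650 * 0.96 = 624
45–59: 1090 * 0.955 = 1041
60–74: 1750 * 0.96 = 1680
75–89: 1150 * 0.941 = 1082
90+: 1650 * 0.972 + 680 * 0.561 = 1604 + 381 = 1985
→ [633, 489, 624, 1041, 1680, 1082, 1985]
— Period 2 —
Births: 489 * 0.395 = 193 ; 624 * 0.345 = 215 → total 408
15–29: 633 * 0.959 = 607
30–44: 489 * 0.96 = 469
45–59: 624 * 0.955 = 596
60–74: 1041 * 0.96 = 999
75–89: 1680 * 0.941 = 1581
90+: 1082 * 0.972 + 1985 * 0.561 = 1052 + 1114 = 2166
→ [408, 607, 469, 596, 999, 1581, 2166]
— Period 3 —
Births: 607 * 0.395 = 240 ; 469 * 0.345 = 162 → total 402
15–29: 408 * 0.959 = 391
30–44: 607 * 0.96 = 583
45–59: 469 * 0.955 = 448
60–74: 596 * 0.96 = 572
75–89: 999 * 0.941 = 940
90+: 1581 * 0.972 + 2166 * 0.561 = 1537 + 1215 = 2752
→ [402, 391, 583, 448, 572, 940, 2752]
— Period 4 —
Births: 391 * 0.395 = 154 ; 583 * 0.345 = 201 → total 355
15–29: 402 * 0.959 = 386
30–44: 391 * 0.96 = 375
45–59: 583 * 0.955 = 557
60–74: 448 * 0.96 = 430
75–89: 572 * 0.941 = 538
90+: 940 * 0.972 + 2752 * 0.561 = 914 + 1544 = 2458
→ [355, 386, 375, 557, 430, 538, 2458]
Total after period 4: 355 + 386 + 375 + 557 + 430 + 538 + 2458 = 5099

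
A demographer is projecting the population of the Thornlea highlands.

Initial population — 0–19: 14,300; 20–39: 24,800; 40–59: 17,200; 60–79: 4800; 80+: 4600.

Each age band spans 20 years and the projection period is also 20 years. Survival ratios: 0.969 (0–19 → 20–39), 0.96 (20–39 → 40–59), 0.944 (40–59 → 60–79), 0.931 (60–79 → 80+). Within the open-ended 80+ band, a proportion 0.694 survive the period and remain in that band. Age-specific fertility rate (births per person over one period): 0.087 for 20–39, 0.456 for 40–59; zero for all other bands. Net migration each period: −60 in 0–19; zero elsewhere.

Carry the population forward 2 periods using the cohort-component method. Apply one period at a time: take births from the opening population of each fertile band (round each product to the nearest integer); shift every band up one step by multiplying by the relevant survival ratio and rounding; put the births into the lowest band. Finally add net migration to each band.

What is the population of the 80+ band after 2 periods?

(Bands numbered youngest = 1 to oldest = 5.)
After projecting period 1:
Births: 24800 * 0.087 = 2158  |  17200 * 0.456 = 7843 ⇒ total 10001
Band 2: 14300 * 0.969 = 13857
Band 3: 24800 * 0.96 = 23808
Band 4: 17200 * 0.944 = 16237
Band 5: 4800 * 0.931 + 4600 * 0.694 = 4469 + 3192 = 7661
Net migration: Band 1 − 60 → 9941
Giving 9941 / 13857 / 23808 / 16237 / 7661.
After projecting period 2:
Births: 13857 * 0.087 = 1206  |  23808 * 0.456 = 10856 ⇒ total 12062
Band 2: 9941 * 0.969 = 9633
Band 3: 13857 * 0.96 = 13303
Band 4: 23808 * 0.944 = 22475
Band 5: 16237 * 0.931 + 7661 * 0.694 = 15117 + 5317 = 20434
Net migration: Band 1 − 60 → 12002
Giving 12002 / 9633 / 13303 / 22475 / 20434.

20434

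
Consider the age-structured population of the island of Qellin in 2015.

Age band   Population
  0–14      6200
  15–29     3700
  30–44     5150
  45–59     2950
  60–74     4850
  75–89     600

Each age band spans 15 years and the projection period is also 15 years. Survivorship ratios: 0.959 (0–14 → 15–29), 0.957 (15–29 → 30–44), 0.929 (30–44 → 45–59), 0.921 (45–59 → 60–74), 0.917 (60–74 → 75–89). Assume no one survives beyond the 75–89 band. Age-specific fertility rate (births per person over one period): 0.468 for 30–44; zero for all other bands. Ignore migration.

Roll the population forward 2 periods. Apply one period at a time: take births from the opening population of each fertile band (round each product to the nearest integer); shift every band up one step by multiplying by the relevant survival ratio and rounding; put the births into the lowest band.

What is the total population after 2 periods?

19845

(Groups numbered youngest = 1 to oldest = 6.)
After projecting period 1:
Births: 5150 × 0.468 = 2410
Group 2: 6200 × 0.959 = 5946
Group 3: 3700 × 0.957 = 3541
Group 4: 5150 × 0.929 = 4784
Group 5: 2950 × 0.921 = 2717
Group 6: 4850 × 0.917 = 4447
End of period: [2410, 5946, 3541, 4784, 2717, 4447]
After projecting period 2:
Births: 3541 × 0.468 = 1657
Group 2: 2410 × 0.959 = 2311
Group 3: 5946 × 0.957 = 5690
Group 4: 3541 × 0.929 = 3290
Group 5: 4784 × 0.921 = 4406
Group 6: 2717 × 0.917 = 2491
End of period: [1657, 2311, 5690, 3290, 4406, 2491]
Total after period 2: 1657 + 2311 + 5690 + 3290 + 4406 + 2491 = 19845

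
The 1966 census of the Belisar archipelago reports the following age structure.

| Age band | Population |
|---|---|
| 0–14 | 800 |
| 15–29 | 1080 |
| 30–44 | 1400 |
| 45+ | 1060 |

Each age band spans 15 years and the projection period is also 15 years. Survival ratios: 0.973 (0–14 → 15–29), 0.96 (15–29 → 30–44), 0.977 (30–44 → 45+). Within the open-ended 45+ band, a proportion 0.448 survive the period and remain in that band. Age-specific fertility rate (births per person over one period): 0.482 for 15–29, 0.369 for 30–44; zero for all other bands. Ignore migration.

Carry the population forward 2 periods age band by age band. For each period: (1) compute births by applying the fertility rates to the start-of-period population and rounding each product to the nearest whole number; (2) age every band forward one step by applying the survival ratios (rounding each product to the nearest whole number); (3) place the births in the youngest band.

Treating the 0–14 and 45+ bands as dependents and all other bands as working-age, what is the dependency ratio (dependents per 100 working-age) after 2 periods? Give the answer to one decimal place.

Numbering the groups 1..4 from youngest to oldest:
[period 1]
Births: 1080 × 0.482 = 521 ; 1400 × 0.369 = 517 → 1038
Group 2: 800 × 0.973 = 778
Group 3: 1080 × 0.96 = 1037
Group 4: 1400 × 0.977 + 1060 × 0.448 = 1368 + 475 = 1843
Population now: 0–14=1038, 15–29=778, 30–44=1037, 45+=1843
[period 2]
Births: 778 × 0.482 = 375 ; 1037 × 0.369 = 383 → 758
Group 2: 1038 × 0.973 = 1010
Group 3: 778 × 0.96 = 747
Group 4: 1037 × 0.977 + 1843 × 0.448 = 1013 + 826 = 1839
Population now: 0–14=758, 15–29=1010, 30–44=747, 45+=1839
Dependents (band 0–14 + band 45+) = 758 + 1839 = 2597; working-age = 1757; ratio = 2597/1757 × 100 = 147.8

147.8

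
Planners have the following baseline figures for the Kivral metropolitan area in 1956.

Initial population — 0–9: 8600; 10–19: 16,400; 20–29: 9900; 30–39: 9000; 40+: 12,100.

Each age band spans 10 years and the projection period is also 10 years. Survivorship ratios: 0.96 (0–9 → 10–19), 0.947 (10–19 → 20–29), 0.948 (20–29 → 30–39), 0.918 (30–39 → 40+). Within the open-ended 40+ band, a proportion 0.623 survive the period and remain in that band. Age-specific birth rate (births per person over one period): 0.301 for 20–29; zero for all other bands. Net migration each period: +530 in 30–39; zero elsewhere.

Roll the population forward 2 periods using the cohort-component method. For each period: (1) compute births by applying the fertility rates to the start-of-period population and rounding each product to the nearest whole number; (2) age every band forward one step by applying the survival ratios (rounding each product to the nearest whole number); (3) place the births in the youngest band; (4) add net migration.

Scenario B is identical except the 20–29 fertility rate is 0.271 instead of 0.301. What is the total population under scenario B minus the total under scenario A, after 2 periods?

After projecting period 1:
Births: 9900 × 0.301 = 2980
10–19: 8600 × 0.96 = 8256
20–29: 16400 × 0.947 = 15531
30–39: 9900 × 0.948 = 9385
40+: 9000 × 0.918 + 12100 × 0.623 = 8262 + 7538 = 15800
Net migration: 30–39 + 530 → 9915
Giving 2980 / 8256 / 15531 / 9915 / 15800.
After projecting period 2:
Births: 15531 × 0.301 = 4675
10–19: 2980 × 0.96 = 2861
20–29: 8256 × 0.947 = 7818
30–39: 15531 × 0.948 = 14723
40+: 9915 × 0.918 + 15800 × 0.623 = 9102 + 9843 = 18945
Net migration: 30–39 + 530 → 15253
Giving 4675 / 2861 / 7818 / 15253 / 18945.
Scenario A total after 2 periods: 49552
Scenario B projection —
After projecting period 1:
Births: 9900 × 0.271 = 2683
10–19: 8600 × 0.96 = 8256
20–29: 16400 × 0.947 = 15531
30–39: 9900 × 0.948 = 9385
40+: 9000 × 0.918 + 12100 × 0.623 = 8262 + 7538 = 15800
Net migration: 30–39 + 530 → 9915
Giving 2683 / 8256 / 15531 / 9915 / 15800.
After projecting period 2:
Births: 15531 × 0.271 = 4209
10–19: 2683 × 0.96 = 2576
20–29: 8256 × 0.947 = 7818
30–39: 15531 × 0.948 = 14723
40+: 9915 × 0.918 + 15800 × 0.623 = 9102 + 9843 = 18945
Net migration: 30–39 + 530 → 15253
Giving 4209 / 2576 / 7818 / 15253 / 18945.
Scenario B total after 2 periods: 48801
Difference B − A = 48801 − 49552 = -751

-751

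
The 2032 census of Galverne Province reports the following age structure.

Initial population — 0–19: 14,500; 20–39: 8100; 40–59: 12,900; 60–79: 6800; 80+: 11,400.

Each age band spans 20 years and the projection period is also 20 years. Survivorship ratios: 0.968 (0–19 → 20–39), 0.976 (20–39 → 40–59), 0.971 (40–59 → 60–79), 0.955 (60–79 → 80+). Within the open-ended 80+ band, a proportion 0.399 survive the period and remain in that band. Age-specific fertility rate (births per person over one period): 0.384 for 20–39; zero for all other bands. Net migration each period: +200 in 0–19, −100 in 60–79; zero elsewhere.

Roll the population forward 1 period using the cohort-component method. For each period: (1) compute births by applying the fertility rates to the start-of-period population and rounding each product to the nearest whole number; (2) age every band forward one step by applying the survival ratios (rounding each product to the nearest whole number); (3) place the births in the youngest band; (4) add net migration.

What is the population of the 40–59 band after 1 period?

7906

[period 1]
Births: 8100 × 0.384 = 3110
20–39: 14500 × 0.968 = 14036
40–59: 8100 × 0.976 = 7906
60–79: 12900 × 0.971 = 12526
80+: 6800 × 0.955 + 11400 × 0.399 = 6494 + 4549 = 11043
Net migration: 0–19 + 200 → 3310; 60–79 − 100 → 12426
Population now: 0–19=3310, 20–39=14036, 40–59=7906, 60–79=12426, 80+=11043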